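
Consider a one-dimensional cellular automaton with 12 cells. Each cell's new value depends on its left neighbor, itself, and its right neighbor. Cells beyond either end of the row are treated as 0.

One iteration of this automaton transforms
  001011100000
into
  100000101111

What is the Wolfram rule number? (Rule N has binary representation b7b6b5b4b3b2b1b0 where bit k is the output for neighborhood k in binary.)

65

position 5: 111 → 0  (bit 7 = 0)
position 6: 110 → 1  (bit 6 = 1)
position 3: 101 → 0  (bit 5 = 0)
position 7: 100 → 0  (bit 4 = 0)
position 4: 011 → 0  (bit 3 = 0)
position 2: 010 → 0  (bit 2 = 0)
position 1: 001 → 0  (bit 1 = 0)
position 0: 000 → 1  (bit 0 = 1)
bits b7..b0 = 01000001 = 65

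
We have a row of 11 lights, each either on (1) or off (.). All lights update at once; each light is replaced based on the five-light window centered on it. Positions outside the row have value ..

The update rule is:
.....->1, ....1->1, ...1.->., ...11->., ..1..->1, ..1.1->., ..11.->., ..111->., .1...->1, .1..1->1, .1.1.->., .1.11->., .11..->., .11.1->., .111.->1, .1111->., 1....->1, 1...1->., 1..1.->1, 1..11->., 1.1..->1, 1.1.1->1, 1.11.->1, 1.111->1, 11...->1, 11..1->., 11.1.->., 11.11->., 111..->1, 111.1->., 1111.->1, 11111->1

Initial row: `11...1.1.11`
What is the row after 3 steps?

..1.111....

..1....1.1.
1.1111...11
..1.111....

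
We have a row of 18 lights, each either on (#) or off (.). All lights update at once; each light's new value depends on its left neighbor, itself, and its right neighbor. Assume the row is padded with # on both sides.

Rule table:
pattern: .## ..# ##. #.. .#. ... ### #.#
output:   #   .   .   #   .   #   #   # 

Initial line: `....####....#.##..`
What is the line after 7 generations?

###.###.###..##.#.
##.###.###.#.#.#.#
#.###.###.#.#.#.##
.###.###.#.#.#.###
###.###.#.#.#.####
##.###.#.#.#.#####
#.###.#.#.#.######

#.###.#.#.#.######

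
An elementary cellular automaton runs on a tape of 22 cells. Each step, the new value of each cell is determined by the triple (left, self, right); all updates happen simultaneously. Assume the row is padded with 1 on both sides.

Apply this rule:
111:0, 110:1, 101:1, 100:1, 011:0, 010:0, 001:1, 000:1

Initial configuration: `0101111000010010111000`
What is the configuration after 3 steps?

1010001111101101001111
1101110000110110110000
0110011111011011011111

0110011111011011011111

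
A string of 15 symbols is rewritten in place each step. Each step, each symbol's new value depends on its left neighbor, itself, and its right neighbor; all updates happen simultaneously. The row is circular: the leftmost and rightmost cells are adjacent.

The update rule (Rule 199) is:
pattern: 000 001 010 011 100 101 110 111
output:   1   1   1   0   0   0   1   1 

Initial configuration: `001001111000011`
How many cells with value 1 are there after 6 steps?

7

011010111011101
001010011001101
011010101010101
001010101010101
011010101010101  (repeats step 3; period 2)
step 6: 001010101010101
count of 1: 7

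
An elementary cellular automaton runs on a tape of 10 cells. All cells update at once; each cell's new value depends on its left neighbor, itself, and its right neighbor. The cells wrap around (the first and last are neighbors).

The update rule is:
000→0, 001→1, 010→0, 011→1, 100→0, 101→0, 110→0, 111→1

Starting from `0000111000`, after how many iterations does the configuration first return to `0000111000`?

0001110000
0011100000
0111000000
1110000000
1100000001
1000000011
0000000111
0000001110
0000011100
0000111000

10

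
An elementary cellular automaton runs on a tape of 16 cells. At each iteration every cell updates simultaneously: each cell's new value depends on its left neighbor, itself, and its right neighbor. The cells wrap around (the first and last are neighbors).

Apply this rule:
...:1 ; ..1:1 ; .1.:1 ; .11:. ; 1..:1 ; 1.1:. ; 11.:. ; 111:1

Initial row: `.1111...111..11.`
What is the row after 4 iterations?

iteration 1: 1.11.111.1.11..1
iteration 2: ......1..1...11.
iteration 3: 1111111111111..1
iteration 4: 111111111111.11.

111111111111.11.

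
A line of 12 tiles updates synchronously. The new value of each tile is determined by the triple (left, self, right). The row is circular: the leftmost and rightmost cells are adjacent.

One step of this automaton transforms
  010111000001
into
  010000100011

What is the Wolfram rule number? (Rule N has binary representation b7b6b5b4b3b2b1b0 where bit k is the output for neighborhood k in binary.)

22

position 4: 111 → 0  (bit 7 = 0)
position 5: 110 → 0  (bit 6 = 0)
position 0: 101 → 0  (bit 5 = 0)
position 6: 100 → 1  (bit 4 = 1)
position 3: 011 → 0  (bit 3 = 0)
position 1: 010 → 1  (bit 2 = 1)
position 10: 001 → 1  (bit 1 = 1)
position 7: 000 → 0  (bit 0 = 0)
bits b7..b0 = 00010110 = 22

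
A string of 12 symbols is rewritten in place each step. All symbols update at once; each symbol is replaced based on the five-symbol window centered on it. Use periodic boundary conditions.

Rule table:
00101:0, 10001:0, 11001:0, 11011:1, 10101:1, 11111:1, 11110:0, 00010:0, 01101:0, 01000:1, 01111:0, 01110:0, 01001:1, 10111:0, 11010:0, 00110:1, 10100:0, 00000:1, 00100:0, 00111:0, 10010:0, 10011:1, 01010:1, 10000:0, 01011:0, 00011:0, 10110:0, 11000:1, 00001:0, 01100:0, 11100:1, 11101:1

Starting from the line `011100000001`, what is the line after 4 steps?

010000001001

000110111000
100101001101
000010111010
010000001001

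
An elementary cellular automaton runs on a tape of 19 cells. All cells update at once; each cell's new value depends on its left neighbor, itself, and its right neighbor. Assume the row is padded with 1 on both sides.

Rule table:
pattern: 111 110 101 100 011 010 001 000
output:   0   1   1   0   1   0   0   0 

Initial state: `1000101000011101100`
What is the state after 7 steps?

1000000000001100000

1000010000010111100
1000000000001100100
1000000000001100000
1000000000001100000  (fixed point — unchanged through step 7)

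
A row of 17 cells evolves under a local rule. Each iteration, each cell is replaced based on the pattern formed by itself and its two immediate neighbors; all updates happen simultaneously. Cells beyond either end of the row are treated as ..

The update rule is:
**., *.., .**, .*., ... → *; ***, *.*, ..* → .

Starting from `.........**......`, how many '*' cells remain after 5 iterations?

12

iteration 1: ********.********
iteration 2: *......*.*......*
iteration 3: ******.*.******.*
iteration 4: *....*.*.*....*.*
iteration 5: ****.*.*.****.*.*
count of *: 12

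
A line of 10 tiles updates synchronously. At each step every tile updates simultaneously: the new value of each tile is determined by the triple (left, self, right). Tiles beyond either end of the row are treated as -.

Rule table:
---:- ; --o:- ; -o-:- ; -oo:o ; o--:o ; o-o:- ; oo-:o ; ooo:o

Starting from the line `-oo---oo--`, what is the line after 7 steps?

-oooo-oooo

-ooo--ooo-
-oooo-oooo
-oooo-oooo  (fixed point — unchanged through step 7)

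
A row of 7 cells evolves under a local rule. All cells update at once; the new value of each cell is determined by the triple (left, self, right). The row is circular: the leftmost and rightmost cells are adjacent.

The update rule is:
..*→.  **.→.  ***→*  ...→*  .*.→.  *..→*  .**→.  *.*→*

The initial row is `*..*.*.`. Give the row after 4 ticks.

*.*.*..

tick 1: .*..*.*
tick 2: *.*..*.
tick 3: .*.*..*
tick 4: *.*.*..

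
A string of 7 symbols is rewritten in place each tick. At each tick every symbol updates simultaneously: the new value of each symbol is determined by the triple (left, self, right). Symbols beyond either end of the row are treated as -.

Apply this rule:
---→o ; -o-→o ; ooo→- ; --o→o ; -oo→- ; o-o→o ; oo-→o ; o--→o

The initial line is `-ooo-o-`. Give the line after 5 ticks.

-oooooo

o--oooo
ooo---o
--ooooo
oo----o
-oooooo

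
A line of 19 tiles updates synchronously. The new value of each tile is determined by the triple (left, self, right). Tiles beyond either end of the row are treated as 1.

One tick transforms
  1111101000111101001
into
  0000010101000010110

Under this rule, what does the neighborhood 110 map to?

At position 4 the neighborhood is 110; the next row has 0 there.

0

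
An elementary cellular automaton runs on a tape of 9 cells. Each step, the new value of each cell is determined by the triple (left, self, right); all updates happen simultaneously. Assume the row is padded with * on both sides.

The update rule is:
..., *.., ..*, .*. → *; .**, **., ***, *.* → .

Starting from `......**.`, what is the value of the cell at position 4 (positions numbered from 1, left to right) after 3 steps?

step 1: ******...
step 2: ......***
step 3: ******...
position 4 holds *

*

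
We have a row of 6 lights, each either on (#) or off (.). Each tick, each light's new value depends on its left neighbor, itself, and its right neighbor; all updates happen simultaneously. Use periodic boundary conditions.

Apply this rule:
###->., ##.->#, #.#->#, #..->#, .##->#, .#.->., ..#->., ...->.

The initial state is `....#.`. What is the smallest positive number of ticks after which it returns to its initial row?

6

.....#
#.....
.#....
..#...
...#..
....#.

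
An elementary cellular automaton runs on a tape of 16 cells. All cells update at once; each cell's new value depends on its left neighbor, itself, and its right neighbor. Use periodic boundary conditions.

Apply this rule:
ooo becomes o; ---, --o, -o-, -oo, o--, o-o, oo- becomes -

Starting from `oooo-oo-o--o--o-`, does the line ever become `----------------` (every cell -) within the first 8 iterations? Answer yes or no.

yes

iteration 1: -oo-------------
iteration 2: ----------------
all cells are - at iteration 2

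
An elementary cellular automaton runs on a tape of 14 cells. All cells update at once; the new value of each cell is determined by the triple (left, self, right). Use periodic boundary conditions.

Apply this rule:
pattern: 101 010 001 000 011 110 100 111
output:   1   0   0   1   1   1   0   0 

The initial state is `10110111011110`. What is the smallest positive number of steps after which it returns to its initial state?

14

step 1: 01111101110011
step 2: 11000111010011
step 3: 01010101100010
step 4: 00101011101000
step 5: 10010110110011
step 6: 10001111110010
step 7: 00101000010001
step 8: 00010011000100
step 9: 11000011010001
step 10: 01011011100101
step 11: 10111110100010
step 12: 01100011001001
step 13: 11101011000000
step 14: 10110111011110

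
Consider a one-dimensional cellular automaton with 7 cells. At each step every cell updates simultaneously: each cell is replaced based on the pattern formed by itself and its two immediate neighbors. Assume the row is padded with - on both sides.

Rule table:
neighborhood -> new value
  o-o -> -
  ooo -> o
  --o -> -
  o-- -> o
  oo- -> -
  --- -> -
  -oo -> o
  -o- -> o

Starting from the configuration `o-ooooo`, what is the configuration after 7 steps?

o-o-o-o

o-oooo-
o-ooo-o
o-oo--o
o-o-o-o
o-o-o-o  (fixed point — unchanged through step 7)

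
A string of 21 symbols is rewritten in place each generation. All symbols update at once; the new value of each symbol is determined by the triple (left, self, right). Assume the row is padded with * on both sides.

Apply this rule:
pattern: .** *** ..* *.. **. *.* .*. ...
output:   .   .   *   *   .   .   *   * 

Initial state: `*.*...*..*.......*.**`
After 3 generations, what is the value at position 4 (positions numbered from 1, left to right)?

generation 1: ..****************...
generation 2: **................***
generation 3: ..****************...
position 4 holds *

*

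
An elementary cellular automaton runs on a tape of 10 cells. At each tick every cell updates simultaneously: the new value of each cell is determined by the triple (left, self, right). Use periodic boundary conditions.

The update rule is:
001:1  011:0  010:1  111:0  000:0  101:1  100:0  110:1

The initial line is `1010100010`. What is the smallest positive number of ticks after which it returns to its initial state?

1111100111
0000101000
0001111000
0010001000
0110011000
1010101000
1111111001
0000001010
0000011110
0000100010
0001100110
0010101010
0111111110
1000000010
1000000111
1000001000
1000011001
1000101010
1001111111
1010000000
1110000001
0010000010
0110000110
1010001010
1110011111
0010100000
0111100000
1000100000
1001100001
1010100010

30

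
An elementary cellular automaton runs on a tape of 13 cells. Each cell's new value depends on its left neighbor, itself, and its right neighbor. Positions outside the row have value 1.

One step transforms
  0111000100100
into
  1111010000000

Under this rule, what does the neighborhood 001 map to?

0

At position 6 the neighborhood is 001; the next row has 0 there.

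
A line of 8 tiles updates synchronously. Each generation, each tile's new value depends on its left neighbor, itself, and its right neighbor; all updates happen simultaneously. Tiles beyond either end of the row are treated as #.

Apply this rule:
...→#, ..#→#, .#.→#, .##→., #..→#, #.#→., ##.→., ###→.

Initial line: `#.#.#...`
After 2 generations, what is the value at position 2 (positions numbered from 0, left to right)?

..#.####
###.....
position 2 holds #

#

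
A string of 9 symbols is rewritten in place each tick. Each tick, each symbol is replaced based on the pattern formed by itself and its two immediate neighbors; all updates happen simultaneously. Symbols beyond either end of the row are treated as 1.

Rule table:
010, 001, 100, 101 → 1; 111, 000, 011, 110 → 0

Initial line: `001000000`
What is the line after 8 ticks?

010010000

tick 1: 111100001
tick 2: 000010010
tick 3: 100111111
tick 4: 011000000
tick 5: 100100001
tick 6: 011110010
tick 7: 100001111
tick 8: 010010000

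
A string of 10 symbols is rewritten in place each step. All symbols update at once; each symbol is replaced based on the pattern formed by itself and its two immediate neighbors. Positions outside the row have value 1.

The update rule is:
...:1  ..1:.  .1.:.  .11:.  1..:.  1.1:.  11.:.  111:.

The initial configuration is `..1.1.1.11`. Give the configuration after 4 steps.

..........
.11111111.
..........  (repeats step 1; period 2)
step 4: .11111111.

.11111111.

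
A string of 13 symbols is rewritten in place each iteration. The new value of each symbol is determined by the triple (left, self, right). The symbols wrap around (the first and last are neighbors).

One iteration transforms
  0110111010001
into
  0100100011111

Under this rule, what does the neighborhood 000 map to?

At position 10 the neighborhood is 000; the next row has 1 there.

1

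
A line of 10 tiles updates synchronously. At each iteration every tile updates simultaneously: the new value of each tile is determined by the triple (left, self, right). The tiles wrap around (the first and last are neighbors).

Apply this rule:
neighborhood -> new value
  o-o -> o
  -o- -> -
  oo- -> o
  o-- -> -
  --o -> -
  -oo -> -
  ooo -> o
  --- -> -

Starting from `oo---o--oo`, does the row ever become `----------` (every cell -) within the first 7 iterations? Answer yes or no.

iteration 1: oo-------o
iteration 2: oo--------
iteration 3: -o--------
iteration 4: ----------
all cells are - at iteration 4

yes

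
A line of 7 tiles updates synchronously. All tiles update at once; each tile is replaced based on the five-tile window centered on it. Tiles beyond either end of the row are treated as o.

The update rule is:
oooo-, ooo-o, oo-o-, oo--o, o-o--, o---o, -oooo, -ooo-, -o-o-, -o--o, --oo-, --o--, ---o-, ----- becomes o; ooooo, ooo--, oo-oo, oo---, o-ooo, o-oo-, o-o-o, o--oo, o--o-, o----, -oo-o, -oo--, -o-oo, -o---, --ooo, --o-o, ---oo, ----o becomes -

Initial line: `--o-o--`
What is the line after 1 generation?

o--ooo-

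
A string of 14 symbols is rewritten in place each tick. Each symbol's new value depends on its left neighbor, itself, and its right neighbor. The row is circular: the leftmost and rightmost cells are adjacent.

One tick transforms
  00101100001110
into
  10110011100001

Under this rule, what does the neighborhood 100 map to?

1

At position 6 the neighborhood is 100; the next row has 1 there.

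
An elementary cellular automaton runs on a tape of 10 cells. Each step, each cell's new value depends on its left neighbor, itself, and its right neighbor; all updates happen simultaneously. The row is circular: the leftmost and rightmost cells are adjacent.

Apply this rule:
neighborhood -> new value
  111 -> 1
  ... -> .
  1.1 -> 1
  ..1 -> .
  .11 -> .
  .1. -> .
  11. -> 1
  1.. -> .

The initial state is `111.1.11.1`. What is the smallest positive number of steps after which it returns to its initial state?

1111.1.11.
.1111.1.11
1.1111.1.1
11.1111.1.
.11.1111.1
1.11.1111.
.1.11.1111
1.1.11.111
11.1.11.11
111.1.11.1

10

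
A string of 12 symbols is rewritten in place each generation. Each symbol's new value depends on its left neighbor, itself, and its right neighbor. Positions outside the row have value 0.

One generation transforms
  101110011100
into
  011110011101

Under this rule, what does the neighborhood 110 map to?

1

At position 4 the neighborhood is 110; the next row has 1 there.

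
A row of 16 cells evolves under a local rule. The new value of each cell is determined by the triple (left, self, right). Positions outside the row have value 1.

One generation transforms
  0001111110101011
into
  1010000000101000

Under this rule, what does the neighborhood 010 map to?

At position 10 the neighborhood is 010; the next row has 1 there.

1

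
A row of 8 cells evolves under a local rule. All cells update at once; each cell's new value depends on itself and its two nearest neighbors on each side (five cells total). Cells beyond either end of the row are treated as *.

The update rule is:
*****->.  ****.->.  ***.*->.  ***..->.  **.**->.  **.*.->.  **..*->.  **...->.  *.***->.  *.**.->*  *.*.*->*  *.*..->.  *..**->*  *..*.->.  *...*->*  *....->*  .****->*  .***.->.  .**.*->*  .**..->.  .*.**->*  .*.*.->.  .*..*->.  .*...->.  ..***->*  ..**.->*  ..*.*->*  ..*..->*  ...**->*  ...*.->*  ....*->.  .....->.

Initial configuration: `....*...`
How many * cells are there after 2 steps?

.*.**.**
.****..*
count of *: 5

5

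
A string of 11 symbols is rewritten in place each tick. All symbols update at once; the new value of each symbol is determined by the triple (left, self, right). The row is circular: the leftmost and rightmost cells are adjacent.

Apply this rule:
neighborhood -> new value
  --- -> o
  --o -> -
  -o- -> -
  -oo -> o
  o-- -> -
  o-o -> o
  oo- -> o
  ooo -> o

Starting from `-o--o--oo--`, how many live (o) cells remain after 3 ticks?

-------oo-o
-ooooo-ooo-
-ooooooooo-
count of o: 9

9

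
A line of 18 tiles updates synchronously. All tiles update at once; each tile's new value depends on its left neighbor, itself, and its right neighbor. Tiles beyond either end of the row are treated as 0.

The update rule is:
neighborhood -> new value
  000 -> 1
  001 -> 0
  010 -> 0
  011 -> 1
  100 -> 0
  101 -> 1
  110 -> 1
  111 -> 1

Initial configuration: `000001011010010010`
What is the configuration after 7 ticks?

111100111100000000
111100111101111111
111100111111111111
111100111111111111  (fixed point — unchanged through tick 7)

111100111111111111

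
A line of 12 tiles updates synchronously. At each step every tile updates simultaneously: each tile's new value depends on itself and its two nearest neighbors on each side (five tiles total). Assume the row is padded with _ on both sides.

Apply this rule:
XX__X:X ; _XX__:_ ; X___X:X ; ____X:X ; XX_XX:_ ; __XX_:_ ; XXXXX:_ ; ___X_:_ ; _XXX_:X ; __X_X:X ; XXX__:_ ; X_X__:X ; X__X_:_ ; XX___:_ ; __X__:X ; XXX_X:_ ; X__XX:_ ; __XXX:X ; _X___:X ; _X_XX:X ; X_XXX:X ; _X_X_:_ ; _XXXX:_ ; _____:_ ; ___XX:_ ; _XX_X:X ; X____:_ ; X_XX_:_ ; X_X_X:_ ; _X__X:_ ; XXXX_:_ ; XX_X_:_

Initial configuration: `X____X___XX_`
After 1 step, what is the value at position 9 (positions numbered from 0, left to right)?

_

step 1: XX_X_XXX____
position 9 holds _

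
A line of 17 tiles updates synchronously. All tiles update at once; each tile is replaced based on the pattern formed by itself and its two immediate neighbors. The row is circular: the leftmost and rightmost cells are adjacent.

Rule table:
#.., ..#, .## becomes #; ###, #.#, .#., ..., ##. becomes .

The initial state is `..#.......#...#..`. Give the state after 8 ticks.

..#...#...##.....

tick 1: .#.#.....#.#.#.#.
tick 2: #...#...#.......#
tick 3: .#.#.#.#.#.....##
tick 4: ..........#...##.
tick 5: .........#.#.##.#
tick 6: #.......#....#...
tick 7: .#.....#.#..#.#.#
tick 8: ..#...#...##.....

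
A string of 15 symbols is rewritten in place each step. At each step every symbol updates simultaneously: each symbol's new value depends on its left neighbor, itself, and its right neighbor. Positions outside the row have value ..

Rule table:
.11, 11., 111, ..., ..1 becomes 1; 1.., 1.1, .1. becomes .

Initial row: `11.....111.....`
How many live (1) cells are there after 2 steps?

13

step 1: 11.1111111.1111
step 2: 11.1111111.1111
count of 1: 13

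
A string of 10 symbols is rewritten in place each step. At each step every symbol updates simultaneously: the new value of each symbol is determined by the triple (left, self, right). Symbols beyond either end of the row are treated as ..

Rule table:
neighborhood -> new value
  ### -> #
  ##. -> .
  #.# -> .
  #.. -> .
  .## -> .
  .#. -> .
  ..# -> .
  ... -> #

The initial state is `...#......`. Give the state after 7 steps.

step 1: ##...#####
step 2: ...#..###.
step 3: ##.....#..
step 4: ...###...#
step 5: ##..#..#..
step 6: .........#
step 7: ########..

########..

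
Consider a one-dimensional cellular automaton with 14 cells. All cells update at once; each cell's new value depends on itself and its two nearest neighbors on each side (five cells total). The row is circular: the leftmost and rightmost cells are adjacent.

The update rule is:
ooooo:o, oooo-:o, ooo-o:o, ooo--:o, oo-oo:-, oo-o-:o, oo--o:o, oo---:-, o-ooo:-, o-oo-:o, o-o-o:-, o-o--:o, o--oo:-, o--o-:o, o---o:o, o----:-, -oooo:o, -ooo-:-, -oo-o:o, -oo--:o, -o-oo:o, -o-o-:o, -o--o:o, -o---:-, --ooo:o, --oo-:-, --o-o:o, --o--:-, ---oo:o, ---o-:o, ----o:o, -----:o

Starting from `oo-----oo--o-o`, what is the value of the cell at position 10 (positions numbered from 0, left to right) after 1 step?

-o--ooo-ooooo-
position 10 holds o

o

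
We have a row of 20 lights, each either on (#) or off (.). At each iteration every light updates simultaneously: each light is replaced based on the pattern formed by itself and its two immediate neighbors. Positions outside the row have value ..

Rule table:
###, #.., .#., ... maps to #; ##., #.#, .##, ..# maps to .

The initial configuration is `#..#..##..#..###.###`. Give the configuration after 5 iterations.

##.##...#.##..#...#.
.....##.#...#.###.##
####....###.#..#....
.##.###..#..##.#####
.....#.#.##.....###.

.....#.#.##.....###.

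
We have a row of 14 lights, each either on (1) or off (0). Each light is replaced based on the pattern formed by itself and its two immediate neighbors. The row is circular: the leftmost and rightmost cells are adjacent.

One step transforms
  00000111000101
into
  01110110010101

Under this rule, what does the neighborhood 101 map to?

0

At position 12 the neighborhood is 101; the next row has 0 there.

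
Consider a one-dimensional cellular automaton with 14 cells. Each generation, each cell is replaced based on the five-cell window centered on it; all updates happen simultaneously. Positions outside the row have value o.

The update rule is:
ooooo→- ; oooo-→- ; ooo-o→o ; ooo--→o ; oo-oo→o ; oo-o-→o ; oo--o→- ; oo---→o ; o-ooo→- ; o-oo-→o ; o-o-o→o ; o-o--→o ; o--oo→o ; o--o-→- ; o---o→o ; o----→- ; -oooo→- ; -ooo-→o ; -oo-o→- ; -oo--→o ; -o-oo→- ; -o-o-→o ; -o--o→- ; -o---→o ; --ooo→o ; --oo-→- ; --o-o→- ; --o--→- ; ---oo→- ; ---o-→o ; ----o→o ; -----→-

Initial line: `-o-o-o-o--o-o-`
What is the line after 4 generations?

oo-oo------oo-

generation 1: oooooooo---oo-
generation 2: -------ooo---o
generation 3: o----o-ooooo-o
generation 4: oo-oo------oo-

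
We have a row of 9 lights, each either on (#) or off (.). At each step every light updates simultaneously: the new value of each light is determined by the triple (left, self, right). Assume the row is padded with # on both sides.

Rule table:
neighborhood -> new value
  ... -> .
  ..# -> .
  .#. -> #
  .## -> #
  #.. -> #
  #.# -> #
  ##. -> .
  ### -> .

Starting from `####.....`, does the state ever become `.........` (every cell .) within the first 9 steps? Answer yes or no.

no

....#....
#...##...
.#..#.#..
###.####.
...##...#
#..#.#..#
.#.####.#
####...##
....#..#.
step 9 is ....#..#., still not uniform .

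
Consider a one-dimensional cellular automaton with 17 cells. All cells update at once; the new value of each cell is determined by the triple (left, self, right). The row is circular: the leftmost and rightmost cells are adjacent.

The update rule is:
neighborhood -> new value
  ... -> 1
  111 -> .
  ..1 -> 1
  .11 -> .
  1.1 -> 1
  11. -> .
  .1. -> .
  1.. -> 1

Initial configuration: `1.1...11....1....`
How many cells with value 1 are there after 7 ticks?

.1.111..1111.1111
1.1...11....1....  (repeats tick 0; period 2)
tick 7: .1.111..1111.1111
count of 1: 12

12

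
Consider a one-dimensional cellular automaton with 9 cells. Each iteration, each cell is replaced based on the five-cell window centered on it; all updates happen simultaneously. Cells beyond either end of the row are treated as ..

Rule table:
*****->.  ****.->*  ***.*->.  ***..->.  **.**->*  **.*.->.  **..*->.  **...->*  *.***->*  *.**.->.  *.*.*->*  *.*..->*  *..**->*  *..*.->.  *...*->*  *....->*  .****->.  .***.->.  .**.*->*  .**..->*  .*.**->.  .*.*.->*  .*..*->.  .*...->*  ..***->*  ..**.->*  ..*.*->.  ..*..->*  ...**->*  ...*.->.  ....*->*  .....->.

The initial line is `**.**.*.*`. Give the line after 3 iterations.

***.*.***
*...*.*..
***..****

***..****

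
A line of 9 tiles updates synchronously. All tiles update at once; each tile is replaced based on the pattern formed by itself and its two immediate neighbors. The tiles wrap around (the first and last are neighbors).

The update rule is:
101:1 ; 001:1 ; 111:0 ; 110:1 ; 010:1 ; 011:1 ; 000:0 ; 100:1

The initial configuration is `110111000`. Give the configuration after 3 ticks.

101100001

tick 1: 111101101
tick 2: 000111111
tick 3: 101100001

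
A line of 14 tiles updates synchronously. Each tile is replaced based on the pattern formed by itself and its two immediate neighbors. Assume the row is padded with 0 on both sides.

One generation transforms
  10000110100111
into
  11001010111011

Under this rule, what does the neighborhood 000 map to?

0

At position 2 the neighborhood is 000; the next row has 0 there.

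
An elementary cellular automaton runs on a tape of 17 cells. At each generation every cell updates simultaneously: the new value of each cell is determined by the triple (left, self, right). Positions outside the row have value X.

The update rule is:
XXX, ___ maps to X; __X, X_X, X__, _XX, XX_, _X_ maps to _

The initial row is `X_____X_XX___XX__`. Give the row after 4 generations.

__XXX______X_____
___X__XXXX___XXX_
_X_____XX__X__X__
___XXX___________

___XXX___________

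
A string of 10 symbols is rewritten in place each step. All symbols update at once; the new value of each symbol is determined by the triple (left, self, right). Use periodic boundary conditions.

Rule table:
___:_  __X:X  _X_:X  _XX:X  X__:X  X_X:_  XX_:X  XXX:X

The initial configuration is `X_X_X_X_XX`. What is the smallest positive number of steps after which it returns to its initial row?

X_X_X_X_XX

1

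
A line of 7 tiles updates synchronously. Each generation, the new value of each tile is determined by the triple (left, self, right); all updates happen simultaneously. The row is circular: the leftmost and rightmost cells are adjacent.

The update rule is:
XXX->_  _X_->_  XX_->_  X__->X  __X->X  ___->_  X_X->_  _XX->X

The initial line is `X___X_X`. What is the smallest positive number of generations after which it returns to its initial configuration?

28

_X_X__X
____XX_
___XX_X
X_XX___
__X_X_X
XX_____
X_X___X
___X_XX
X_X__X_
___XX__
__XX_X_
_XX___X
_X_X_X_
X_____X
_X___XX
__X_XX_
_X__X_X
__XX___
_XX_X__
XX___X_
X_X_X__
_____XX
X___XX_
_X_XX__
X__X_X_
_XX____
XX_X___
X___X_X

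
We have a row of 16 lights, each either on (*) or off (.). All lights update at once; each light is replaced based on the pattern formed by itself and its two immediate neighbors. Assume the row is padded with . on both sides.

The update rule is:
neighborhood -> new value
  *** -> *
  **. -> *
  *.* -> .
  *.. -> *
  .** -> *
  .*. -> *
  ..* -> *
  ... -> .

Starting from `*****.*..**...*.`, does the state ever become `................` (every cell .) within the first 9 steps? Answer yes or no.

no

step 1: *****.******.***
step 2: *****.******.***  (fixed point — unchanged through step 9)
step 9 is *****.******.***, still not uniform .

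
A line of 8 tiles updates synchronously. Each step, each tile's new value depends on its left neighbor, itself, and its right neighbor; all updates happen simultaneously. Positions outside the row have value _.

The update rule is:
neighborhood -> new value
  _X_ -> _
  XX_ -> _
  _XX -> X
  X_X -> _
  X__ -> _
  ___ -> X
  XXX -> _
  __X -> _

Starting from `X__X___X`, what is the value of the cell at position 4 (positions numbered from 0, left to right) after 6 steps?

_____X__
XXXX___X
X____X__
__XX___X
X_X__X__
_______X
position 4 holds _

_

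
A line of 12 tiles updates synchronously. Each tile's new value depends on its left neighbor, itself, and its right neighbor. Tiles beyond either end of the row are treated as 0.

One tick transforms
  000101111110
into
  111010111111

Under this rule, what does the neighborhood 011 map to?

At position 5 the neighborhood is 011; the next row has 0 there.

0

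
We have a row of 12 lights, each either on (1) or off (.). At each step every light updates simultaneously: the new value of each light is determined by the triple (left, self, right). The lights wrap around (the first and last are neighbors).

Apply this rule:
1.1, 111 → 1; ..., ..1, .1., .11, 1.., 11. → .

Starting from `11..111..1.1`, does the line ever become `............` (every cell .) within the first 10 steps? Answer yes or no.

yes

1....1....1.
...........1
............
all cells are . at step 3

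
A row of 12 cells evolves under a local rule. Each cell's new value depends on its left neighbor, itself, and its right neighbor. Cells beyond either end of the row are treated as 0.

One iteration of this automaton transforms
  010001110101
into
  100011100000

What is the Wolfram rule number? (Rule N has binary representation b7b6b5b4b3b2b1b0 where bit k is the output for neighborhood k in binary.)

position 6: 111 → 1  (bit 7 = 1)
position 7: 110 → 0  (bit 6 = 0)
position 8: 101 → 0  (bit 5 = 0)
position 2: 100 → 0  (bit 4 = 0)
position 5: 011 → 1  (bit 3 = 1)
position 1: 010 → 0  (bit 2 = 0)
position 0: 001 → 1  (bit 1 = 1)
position 3: 000 → 0  (bit 0 = 0)
bits b7..b0 = 10001010 = 138

138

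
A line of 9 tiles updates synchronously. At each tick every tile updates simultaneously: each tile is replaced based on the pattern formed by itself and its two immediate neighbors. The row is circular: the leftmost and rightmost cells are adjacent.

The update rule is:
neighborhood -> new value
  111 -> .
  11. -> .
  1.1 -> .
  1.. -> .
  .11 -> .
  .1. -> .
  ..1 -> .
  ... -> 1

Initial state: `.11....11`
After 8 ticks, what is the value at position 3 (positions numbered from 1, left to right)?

1

....11...
111....11
....11...  (repeats tick 1; period 2)
tick 8: 111....11
position 3 holds 1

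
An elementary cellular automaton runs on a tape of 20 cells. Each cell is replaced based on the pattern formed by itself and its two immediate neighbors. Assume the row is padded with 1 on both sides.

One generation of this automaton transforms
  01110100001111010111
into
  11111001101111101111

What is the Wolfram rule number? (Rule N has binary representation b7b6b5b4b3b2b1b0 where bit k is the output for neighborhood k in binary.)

position 2: 111 → 1  (bit 7 = 1)
position 3: 110 → 1  (bit 6 = 1)
position 0: 101 → 1  (bit 5 = 1)
position 6: 100 → 0  (bit 4 = 0)
position 1: 011 → 1  (bit 3 = 1)
position 5: 010 → 0  (bit 2 = 0)
position 9: 001 → 0  (bit 1 = 0)
position 7: 000 → 1  (bit 0 = 1)
bits b7..b0 = 11101001 = 233

233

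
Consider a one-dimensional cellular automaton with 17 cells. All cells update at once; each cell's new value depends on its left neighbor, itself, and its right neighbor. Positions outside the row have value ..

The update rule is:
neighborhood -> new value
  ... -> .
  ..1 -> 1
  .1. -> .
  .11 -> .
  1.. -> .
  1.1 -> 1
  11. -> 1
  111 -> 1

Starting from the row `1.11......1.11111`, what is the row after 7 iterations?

.1.1.....1.1.1111
1.1.....1.1.1.111
.1.....1.1.1.1.11
1.....1.1.1.1.1.1
.....1.1.1.1.1.1.
....1.1.1.1.1.1..
...1.1.1.1.1.1...

...1.1.1.1.1.1...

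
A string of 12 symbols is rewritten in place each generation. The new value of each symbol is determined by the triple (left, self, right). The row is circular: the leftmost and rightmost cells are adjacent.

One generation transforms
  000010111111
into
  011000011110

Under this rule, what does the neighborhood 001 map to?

0

At position 3 the neighborhood is 001; the next row has 0 there.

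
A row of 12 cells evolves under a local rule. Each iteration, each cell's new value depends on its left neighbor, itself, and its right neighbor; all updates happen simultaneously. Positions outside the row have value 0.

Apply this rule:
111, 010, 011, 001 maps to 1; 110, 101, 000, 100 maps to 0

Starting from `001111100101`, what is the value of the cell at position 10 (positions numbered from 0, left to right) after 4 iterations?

1

011111001101
111110011001
111100110011
111001100110
position 10 holds 1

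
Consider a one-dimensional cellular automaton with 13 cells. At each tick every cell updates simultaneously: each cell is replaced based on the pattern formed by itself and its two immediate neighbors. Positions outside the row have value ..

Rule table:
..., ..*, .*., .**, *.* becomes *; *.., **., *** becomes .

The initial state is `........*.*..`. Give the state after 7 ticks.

***********.*
*..........**
*.**********.
***..........
*...*********
*.***........
***...*******

***...*******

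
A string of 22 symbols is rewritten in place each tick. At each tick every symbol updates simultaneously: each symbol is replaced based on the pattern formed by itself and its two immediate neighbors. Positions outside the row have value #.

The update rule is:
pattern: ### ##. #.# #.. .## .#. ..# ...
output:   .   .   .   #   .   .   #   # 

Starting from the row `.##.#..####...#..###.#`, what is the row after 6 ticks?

.....##....###.##.....
#####..####......#####
.....##....######.....
#####..####......#####  (repeats tick 2; period 2)
tick 6: #####..####......#####

#####..####......#####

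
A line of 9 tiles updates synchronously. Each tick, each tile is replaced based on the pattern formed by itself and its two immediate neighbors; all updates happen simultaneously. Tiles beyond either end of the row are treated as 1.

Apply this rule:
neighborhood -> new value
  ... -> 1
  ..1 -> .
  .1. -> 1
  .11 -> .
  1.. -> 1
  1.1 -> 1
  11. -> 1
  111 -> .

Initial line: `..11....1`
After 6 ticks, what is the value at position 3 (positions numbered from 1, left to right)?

1..1111..
11....11.
.1111..11
1...11...
111..111.
..11...11
position 3 holds 1

1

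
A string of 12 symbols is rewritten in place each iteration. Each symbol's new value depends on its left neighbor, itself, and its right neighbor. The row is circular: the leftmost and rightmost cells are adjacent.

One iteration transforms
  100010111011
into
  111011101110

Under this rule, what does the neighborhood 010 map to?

1

At position 4 the neighborhood is 010; the next row has 1 there.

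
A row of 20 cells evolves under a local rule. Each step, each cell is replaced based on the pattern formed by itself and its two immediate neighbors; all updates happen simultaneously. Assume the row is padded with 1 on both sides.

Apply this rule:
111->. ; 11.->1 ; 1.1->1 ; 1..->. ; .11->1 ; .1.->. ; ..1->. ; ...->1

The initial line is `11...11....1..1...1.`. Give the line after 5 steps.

11..11111.1..1.1....

.1.1.11.11......1..1
1.1.111111.1111....1
11.11....111..1.11.1
.1111.11.1.1...11111
11..11111.1..1.1....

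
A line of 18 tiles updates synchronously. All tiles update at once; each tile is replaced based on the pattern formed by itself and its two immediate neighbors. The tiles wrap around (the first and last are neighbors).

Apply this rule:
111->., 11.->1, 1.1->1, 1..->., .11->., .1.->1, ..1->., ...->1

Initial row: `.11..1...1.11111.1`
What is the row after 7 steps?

1.1..1.1.11....111
111..1111.1.11....
..1.....1111.1.11.
1.1.111....1111.1.
1111..1.11....1111
...1..11.1.11.....
11.1...1111.1.1111

11.1...1111.1.1111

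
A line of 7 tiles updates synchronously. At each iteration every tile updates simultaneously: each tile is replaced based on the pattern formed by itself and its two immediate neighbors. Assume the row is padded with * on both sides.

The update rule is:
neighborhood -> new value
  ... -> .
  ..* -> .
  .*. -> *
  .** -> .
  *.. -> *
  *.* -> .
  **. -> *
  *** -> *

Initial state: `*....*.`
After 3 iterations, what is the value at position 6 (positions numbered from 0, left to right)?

.

**...*.
***..*.
****.*.
position 6 holds .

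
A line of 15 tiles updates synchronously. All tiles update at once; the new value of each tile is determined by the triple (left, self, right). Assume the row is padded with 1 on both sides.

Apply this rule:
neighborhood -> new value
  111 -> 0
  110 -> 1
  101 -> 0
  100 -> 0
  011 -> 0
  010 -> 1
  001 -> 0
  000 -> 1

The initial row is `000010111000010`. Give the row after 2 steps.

step 1: 011010001011010
step 2: 001010101001010

001010101001010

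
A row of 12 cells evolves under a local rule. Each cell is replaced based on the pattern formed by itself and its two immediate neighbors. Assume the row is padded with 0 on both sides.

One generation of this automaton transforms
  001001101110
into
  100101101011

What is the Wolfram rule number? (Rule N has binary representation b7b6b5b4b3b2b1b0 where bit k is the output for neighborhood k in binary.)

89

position 9: 111 → 0  (bit 7 = 0)
position 6: 110 → 1  (bit 6 = 1)
position 7: 101 → 0  (bit 5 = 0)
position 3: 100 → 1  (bit 4 = 1)
position 5: 011 → 1  (bit 3 = 1)
position 2: 010 → 0  (bit 2 = 0)
position 1: 001 → 0  (bit 1 = 0)
position 0: 000 → 1  (bit 0 = 1)
bits b7..b0 = 01011001 = 89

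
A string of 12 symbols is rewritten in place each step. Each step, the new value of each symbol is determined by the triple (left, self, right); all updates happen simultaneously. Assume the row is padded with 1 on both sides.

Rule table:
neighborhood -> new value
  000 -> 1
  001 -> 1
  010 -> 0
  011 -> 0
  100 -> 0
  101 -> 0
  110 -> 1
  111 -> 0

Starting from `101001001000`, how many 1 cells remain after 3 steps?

100010010011
101100100100
100101001001
count of 1: 5

5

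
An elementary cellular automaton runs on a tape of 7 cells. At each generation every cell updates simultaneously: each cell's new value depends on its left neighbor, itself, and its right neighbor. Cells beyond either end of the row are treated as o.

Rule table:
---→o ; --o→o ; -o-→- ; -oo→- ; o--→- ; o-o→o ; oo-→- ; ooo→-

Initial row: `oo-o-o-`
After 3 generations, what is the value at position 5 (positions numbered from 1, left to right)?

--o-o-o
-o-o-o-
o-o-o-o
position 5 holds o

o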